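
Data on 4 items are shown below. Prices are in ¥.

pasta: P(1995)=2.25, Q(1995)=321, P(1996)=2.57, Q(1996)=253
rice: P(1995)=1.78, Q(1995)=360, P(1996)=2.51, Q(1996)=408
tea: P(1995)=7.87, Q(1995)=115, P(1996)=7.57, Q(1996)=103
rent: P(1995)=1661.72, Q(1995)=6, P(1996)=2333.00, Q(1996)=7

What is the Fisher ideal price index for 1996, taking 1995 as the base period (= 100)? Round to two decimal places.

136.17

Laspeyres component (base-period weights):
ΣP(1996)Q(1995) = 2.57×321 + 2.51×360 + 7.57×115 + 2333.00×6 = 824.97 + 903.6 + 870.55 + 13998 = 16597.12
ΣP(1995)Q(1995) = 2.25×321 + 1.78×360 + 7.87×115 + 1661.72×6 = 722.25 + 640.8 + 905.05 + 9970.32 = 12238.42
L = 16597.12 / 12238.42 × 100 = 135.6149
Paasche component (current-period weights):
ΣP(1996)Q(1996) = 2.57×253 + 2.51×408 + 7.57×103 + 2333.00×7 = 650.21 + 1024.08 + 779.71 + 16331 = 18785
ΣP(1995)Q(1996) = 2.25×253 + 1.78×408 + 7.87×103 + 1661.72×7 = 569.25 + 726.24 + 810.61 + 11632.04 = 13738.14
P = 18785 / 13738.14 × 100 = 136.7361
Fisher = √(L × P) = √(135.6149 × 136.7361) = 136.1744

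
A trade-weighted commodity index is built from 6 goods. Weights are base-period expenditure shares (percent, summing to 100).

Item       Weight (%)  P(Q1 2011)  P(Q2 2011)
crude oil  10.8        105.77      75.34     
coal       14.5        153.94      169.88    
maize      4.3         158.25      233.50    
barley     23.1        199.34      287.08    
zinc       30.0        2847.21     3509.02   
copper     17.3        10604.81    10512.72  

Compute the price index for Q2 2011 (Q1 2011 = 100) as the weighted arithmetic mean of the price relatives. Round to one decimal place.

117.4

crude oil: 10.8 × (75.34/105.77) = 10.8 × 0.712300 = 7.6928
coal: 14.5 × (169.88/153.94) = 14.5 × 1.103547 = 16.0014
maize: 4.3 × (233.50/158.25) = 4.3 × 1.475513 = 6.3447
barley: 23.1 × (287.08/199.34) = 23.1 × 1.440153 = 33.2675
zinc: 30.0 × (3509.02/2847.21) = 30.0 × 1.232442 = 36.9732
copper: 17.3 × (10512.72/10604.81) = 17.3 × 0.991316 = 17.1498
Index = Σ wᵢ·(p₁ᵢ/p₀ᵢ) = 7.6928 + 16.0014 + 6.3447 + 33.2675 + 36.9732 + 17.1498 = 117.4295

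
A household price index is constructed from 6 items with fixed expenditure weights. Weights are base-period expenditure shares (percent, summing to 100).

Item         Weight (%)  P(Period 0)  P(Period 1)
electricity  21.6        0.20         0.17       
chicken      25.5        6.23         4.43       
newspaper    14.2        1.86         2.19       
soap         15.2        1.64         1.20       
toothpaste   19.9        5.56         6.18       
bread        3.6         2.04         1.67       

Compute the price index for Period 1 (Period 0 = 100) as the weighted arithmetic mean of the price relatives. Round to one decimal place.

89.4

electricity: 21.6 × (0.17/0.20) = 21.6 × 0.850000 = 18.3600
chicken: 25.5 × (4.43/6.23) = 25.5 × 0.711075 = 18.1324
newspaper: 14.2 × (2.19/1.86) = 14.2 × 1.177419 = 16.7194
soap: 15.2 × (1.20/1.64) = 15.2 × 0.731707 = 11.1220
toothpaste: 19.9 × (6.18/5.56) = 19.9 × 1.111511 = 22.1191
bread: 3.6 × (1.67/2.04) = 3.6 × 0.818627 = 2.9471
Index = Σ wᵢ·(p₁ᵢ/p₀ᵢ) = 18.3600 + 18.1324 + 16.7194 + 11.1220 + 22.1191 + 2.9471 = 89.3999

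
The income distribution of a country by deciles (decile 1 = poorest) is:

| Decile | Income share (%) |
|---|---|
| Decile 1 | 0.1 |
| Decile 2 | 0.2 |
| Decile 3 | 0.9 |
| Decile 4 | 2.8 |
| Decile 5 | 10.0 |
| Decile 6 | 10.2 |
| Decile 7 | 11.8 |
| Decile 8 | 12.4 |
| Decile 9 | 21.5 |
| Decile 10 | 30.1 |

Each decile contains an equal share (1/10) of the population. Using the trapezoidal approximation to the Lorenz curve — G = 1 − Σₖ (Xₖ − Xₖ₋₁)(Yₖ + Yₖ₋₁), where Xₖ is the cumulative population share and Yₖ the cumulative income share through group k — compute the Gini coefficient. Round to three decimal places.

0.504

Cumulative income shares Yₖ: 0.0010, 0.0030, 0.0120, 0.0400, 0.1400, 0.2420, 0.3600, 0.4840, 0.6990, 1.0000
Σ (Xₖ−Xₖ₋₁)(Yₖ+Yₖ₋₁) = (1/10)(0.0010+0.0000) + (1/10)(0.0030+0.0010) + (1/10)(0.0120+0.0030) + (1/10)(0.0400+0.0120) + (1/10)(0.1400+0.0400) + (1/10)(0.2420+0.1400) + (1/10)(0.3600+0.2420) + (1/10)(0.4840+0.3600) + (1/10)(0.6990+0.4840) + (1/10)(1.0000+0.6990)
  = 0.0001 + 0.0004 + 0.0015 + 0.0052 + 0.0180 + 0.0382 + 0.0602 + 0.0844 + 0.1183 + 0.1699 = 0.4962
G = 1 − 0.4962 = 0.5038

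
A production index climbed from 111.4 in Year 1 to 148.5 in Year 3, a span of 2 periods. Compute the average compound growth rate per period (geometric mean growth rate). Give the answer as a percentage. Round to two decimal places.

15.46%

Growth factor = (148.5/111.4)^(1/2) = (1.333034)^(1/2) = 1.154571
Growth rate = 1.154571 − 1 = 0.154571 = 15.4571%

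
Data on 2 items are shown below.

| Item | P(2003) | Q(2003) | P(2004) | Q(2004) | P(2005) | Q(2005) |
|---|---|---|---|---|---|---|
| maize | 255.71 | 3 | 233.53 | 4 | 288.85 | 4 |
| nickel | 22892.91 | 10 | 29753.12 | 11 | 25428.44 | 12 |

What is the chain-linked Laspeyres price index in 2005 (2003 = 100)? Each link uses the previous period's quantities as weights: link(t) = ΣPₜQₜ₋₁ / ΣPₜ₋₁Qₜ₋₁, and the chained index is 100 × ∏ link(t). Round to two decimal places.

Link 2003→2004:
ΣP(2004)Q(2003) = 233.53×3 + 29753.12×10 = 700.59 + 297531.2 = 298231.79
ΣP(2003)Q(2003) = 255.71×3 + 22892.91×10 = 767.13 + 228929.1 = 229696.23
link = 298231.79/229696.23 = 1.298375
Link 2004→2005:
ΣP(2005)Q(2004) = 288.85×4 + 25428.44×11 = 1155.4 + 279712.84 = 280868.24
ΣP(2004)Q(2004) = 233.53×4 + 29753.12×11 = 934.12 + 327284.32 = 328218.44
link = 280868.24/328218.44 = 0.855736
Chained index = 100 × 1.298375 × 0.855736 = 111.1066

111.11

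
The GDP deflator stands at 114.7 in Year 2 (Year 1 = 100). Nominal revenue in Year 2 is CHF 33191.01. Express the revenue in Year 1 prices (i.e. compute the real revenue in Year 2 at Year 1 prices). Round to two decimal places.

Real = Nominal ÷ (Index/100) = 33191.01 ÷ (114.7/100)
     = 33191.01 ÷ 1.147 = 28937.2363

28937.24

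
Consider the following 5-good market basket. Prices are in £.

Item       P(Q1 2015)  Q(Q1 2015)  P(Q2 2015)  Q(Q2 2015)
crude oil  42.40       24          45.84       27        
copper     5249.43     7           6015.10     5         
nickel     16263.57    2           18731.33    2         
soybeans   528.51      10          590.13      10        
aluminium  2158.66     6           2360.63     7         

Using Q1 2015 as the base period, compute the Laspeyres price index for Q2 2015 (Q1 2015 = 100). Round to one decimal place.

113.8

Laspeyres price index uses base-period quantities as weights.
ΣP(Q2 2015)·Q(Q1 2015) = 45.84×24 + 6015.10×7 + 18731.33×2 + 590.13×10 + 2360.63×6 = 1100.16 + 42105.7 + 37462.66 + 5901.3 + 14163.78 = 100733.6
ΣP(Q1 2015)·Q(Q1 2015) = 42.40×24 + 5249.43×7 + 16263.57×2 + 528.51×10 + 2158.66×6 = 1017.6 + 36746.01 + 32527.14 + 5285.1 + 12951.96 = 88527.81
Index = 100733.6 / 88527.81 × 100 = 113.7875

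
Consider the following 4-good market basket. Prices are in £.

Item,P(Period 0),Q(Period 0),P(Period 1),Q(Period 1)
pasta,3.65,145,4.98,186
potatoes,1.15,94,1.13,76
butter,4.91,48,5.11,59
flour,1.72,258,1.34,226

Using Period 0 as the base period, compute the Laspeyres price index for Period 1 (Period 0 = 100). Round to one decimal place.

107.8

Laspeyres price index uses base-period quantities as weights.
ΣP(Period 1)·Q(Period 0) = 4.98×145 + 1.13×94 + 5.11×48 + 1.34×258 = 722.1 + 106.22 + 245.28 + 345.72 = 1419.32
ΣP(Period 0)·Q(Period 0) = 3.65×145 + 1.15×94 + 4.91×48 + 1.72×258 = 529.25 + 108.1 + 235.68 + 443.76 = 1316.79
Index = 1419.32 / 1316.79 × 100 = 107.7864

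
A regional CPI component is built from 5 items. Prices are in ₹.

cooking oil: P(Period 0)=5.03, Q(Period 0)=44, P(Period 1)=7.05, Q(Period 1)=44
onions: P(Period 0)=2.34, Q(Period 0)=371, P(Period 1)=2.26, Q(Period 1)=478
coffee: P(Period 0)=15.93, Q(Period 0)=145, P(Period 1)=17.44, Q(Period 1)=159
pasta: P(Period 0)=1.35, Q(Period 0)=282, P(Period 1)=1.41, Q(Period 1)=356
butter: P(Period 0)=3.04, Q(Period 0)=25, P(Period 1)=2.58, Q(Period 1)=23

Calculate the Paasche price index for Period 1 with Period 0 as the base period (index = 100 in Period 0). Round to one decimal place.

Paasche price index uses current-period quantities as weights.
ΣP(Period 1)·Q(Period 1) = 7.05×44 + 2.26×478 + 17.44×159 + 1.41×356 + 2.58×23 = 310.2 + 1080.28 + 2772.96 + 501.96 + 59.34 = 4724.74
ΣP(Period 0)·Q(Period 1) = 5.03×44 + 2.34×478 + 15.93×159 + 1.35×356 + 3.04×23 = 221.32 + 1118.52 + 2532.87 + 480.6 + 69.92 = 4423.23
Index = 4724.74 / 4423.23 × 100 = 106.8165

106.8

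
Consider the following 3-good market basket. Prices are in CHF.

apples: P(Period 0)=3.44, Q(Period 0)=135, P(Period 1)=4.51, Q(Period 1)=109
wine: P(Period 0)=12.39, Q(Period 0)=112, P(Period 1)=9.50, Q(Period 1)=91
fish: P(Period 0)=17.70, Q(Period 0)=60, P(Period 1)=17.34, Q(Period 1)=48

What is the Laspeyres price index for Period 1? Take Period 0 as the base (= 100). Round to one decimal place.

Laspeyres price index uses base-period quantities as weights.
ΣP(Period 1)·Q(Period 0) = 4.51×135 + 9.50×112 + 17.34×60 = 608.85 + 1064 + 1040.4 = 2713.25
ΣP(Period 0)·Q(Period 0) = 3.44×135 + 12.39×112 + 17.70×60 = 464.4 + 1387.68 + 1062 = 2914.08
Index = 2713.25 / 2914.08 × 100 = 93.1083

93.1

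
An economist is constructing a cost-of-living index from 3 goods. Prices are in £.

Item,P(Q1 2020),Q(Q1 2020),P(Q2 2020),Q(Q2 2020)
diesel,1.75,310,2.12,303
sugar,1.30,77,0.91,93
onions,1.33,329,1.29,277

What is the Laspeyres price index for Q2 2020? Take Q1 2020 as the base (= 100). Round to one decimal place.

Laspeyres price index uses base-period quantities as weights.
ΣP(Q2 2020)·Q(Q1 2020) = 2.12×310 + 0.91×77 + 1.29×329 = 657.2 + 70.07 + 424.41 = 1151.68
ΣP(Q1 2020)·Q(Q1 2020) = 1.75×310 + 1.30×77 + 1.33×329 = 542.5 + 100.1 + 437.57 = 1080.17
Index = 1151.68 / 1080.17 × 100 = 106.6203

106.6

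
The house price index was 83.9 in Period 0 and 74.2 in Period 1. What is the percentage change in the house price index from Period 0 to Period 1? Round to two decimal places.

-11.56%

Change = (74.2 − 83.9) / 83.9 × 100
       = -9.7 / 83.9 × 100 = -11.5614%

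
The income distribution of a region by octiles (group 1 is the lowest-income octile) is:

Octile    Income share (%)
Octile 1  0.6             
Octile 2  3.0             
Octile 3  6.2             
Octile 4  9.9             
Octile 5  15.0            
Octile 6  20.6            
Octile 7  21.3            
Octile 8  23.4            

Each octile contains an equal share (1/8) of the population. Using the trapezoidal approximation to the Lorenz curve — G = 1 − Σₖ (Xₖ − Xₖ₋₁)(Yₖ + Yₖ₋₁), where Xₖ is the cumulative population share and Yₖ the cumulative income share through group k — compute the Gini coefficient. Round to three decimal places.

Cumulative income shares Yₖ: 0.0060, 0.0360, 0.0980, 0.1970, 0.3470, 0.5530, 0.7660, 1.0000
Σ (Xₖ−Xₖ₋₁)(Yₖ+Yₖ₋₁) = (1/8)(0.0060+0.0000) + (1/8)(0.0360+0.0060) + (1/8)(0.0980+0.0360) + (1/8)(0.1970+0.0980) + (1/8)(0.3470+0.1970) + (1/8)(0.5530+0.3470) + (1/8)(0.7660+0.5530) + (1/8)(1.0000+0.7660)
  = 0.0008 + 0.0052 + 0.0168 + 0.0369 + 0.0680 + 0.1125 + 0.1649 + 0.2207 = 0.6257
G = 1 − 0.6257 = 0.3743

0.374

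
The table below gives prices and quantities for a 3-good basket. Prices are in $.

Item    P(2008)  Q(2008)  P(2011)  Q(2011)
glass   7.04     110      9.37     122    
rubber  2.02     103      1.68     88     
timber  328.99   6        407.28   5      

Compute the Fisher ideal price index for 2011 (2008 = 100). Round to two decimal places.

123.73

Laspeyres component (base-period weights):
ΣP(2011)Q(2008) = 9.37×110 + 1.68×103 + 407.28×6 = 1030.7 + 173.04 + 2443.68 = 3647.42
ΣP(2008)Q(2008) = 7.04×110 + 2.02×103 + 328.99×6 = 774.4 + 208.06 + 1973.94 = 2956.4
L = 3647.42 / 2956.4 × 100 = 123.3737
Paasche component (current-period weights):
ΣP(2011)Q(2011) = 9.37×122 + 1.68×88 + 407.28×5 = 1143.14 + 147.84 + 2036.4 = 3327.38
ΣP(2008)Q(2011) = 7.04×122 + 2.02×88 + 328.99×5 = 858.88 + 177.76 + 1644.95 = 2681.59
P = 3327.38 / 2681.59 × 100 = 124.0824
Fisher = √(L × P) = √(123.3737 × 124.0824) = 123.7275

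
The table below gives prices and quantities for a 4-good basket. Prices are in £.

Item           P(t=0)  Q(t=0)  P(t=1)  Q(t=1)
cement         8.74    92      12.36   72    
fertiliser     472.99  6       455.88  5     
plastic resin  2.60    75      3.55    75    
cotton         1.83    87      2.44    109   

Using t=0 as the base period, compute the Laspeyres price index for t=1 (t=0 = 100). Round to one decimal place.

108.9

Laspeyres price index uses base-period quantities as weights.
ΣP(t=1)·Q(t=0) = 12.36×92 + 455.88×6 + 3.55×75 + 2.44×87 = 1137.12 + 2735.28 + 266.25 + 212.28 = 4350.93
ΣP(t=0)·Q(t=0) = 8.74×92 + 472.99×6 + 2.60×75 + 1.83×87 = 804.08 + 2837.94 + 195 + 159.21 = 3996.23
Index = 4350.93 / 3996.23 × 100 = 108.8759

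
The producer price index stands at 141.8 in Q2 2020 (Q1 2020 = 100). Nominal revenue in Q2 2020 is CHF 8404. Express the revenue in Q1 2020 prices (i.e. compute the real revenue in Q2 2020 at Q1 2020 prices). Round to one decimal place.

5926.7

Real = Nominal ÷ (Index/100) = 8404 ÷ (141.8/100)
     = 8404 ÷ 1.418 = 5926.6573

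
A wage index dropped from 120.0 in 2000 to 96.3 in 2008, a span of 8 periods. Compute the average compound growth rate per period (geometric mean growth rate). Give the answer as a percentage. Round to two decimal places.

Growth factor = (96.3/120.0)^(1/8) = (0.802500)^(1/8) = 0.972872
Growth rate = 0.972872 − 1 = -0.027128 = -2.7128%

-2.71%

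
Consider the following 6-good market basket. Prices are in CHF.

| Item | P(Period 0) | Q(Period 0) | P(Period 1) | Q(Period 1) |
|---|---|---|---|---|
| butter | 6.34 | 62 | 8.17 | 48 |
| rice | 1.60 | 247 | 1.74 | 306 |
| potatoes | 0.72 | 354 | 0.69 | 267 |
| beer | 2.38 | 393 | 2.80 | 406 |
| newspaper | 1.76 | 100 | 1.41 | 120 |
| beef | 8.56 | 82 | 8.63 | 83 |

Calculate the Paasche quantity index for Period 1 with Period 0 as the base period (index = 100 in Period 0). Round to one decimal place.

Paasche quantity index uses current-period prices as weights.
ΣP(Period 1)·Q(Period 1) = 8.17×48 + 1.74×306 + 0.69×267 + 2.80×406 + 1.41×120 + 8.63×83 = 392.16 + 532.44 + 184.23 + 1136.8 + 169.2 + 716.29 = 3131.12
ΣP(Period 1)·Q(Period 0) = 8.17×62 + 1.74×247 + 0.69×354 + 2.80×393 + 1.41×100 + 8.63×82 = 506.54 + 429.78 + 244.26 + 1100.4 + 141 + 707.66 = 3129.64
Index = 3131.12 / 3129.64 × 100 = 100.0473

100.0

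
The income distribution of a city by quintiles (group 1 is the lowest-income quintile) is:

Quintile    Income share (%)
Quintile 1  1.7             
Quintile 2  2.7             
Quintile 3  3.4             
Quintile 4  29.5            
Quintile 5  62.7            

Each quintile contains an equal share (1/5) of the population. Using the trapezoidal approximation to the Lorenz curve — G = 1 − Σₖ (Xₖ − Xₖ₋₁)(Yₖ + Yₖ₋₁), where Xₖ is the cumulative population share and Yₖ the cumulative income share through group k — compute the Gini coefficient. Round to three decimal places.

Cumulative income shares Yₖ: 0.0170, 0.0440, 0.0780, 0.3730, 1.0000
Σ (Xₖ−Xₖ₋₁)(Yₖ+Yₖ₋₁) = (1/5)(0.0170+0.0000) + (1/5)(0.0440+0.0170) + (1/5)(0.0780+0.0440) + (1/5)(0.3730+0.0780) + (1/5)(1.0000+0.3730)
  = 0.0034 + 0.0122 + 0.0244 + 0.0902 + 0.2746 = 0.4048
G = 1 − 0.4048 = 0.5952

0.595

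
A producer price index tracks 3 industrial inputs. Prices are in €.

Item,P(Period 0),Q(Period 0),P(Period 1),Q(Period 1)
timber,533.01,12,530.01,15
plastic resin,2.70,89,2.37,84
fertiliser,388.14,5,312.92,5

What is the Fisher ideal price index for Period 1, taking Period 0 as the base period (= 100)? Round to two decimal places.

Laspeyres component (base-period weights):
ΣP(Period 1)Q(Period 0) = 530.01×12 + 2.37×89 + 312.92×5 = 6360.12 + 210.93 + 1564.6 = 8135.65
ΣP(Period 0)Q(Period 0) = 533.01×12 + 2.70×89 + 388.14×5 = 6396.12 + 240.3 + 1940.7 = 8577.12
L = 8135.65 / 8577.12 × 100 = 94.8529
Paasche component (current-period weights):
ΣP(Period 1)Q(Period 1) = 530.01×15 + 2.37×84 + 312.92×5 = 7950.15 + 199.08 + 1564.6 = 9713.83
ΣP(Period 0)Q(Period 1) = 533.01×15 + 2.70×84 + 388.14×5 = 7995.15 + 226.8 + 1940.7 = 10162.65
P = 9713.83 / 10162.65 × 100 = 95.5836
Fisher = √(L × P) = √(94.8529 × 95.5836) = 95.2176

95.22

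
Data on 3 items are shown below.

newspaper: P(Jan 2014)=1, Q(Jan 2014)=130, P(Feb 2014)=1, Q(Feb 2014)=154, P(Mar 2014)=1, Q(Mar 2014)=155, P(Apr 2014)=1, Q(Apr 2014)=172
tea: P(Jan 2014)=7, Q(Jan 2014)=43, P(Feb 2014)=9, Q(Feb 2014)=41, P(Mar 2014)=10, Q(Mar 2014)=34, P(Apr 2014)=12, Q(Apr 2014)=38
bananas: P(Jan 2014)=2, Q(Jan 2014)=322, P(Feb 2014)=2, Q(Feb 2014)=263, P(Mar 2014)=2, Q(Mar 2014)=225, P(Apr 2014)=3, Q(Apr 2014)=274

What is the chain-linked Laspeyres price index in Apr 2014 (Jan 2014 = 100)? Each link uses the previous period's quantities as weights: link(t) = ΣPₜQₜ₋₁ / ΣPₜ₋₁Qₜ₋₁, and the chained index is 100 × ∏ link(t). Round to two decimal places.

147.02

Link Jan 2014→Feb 2014:
ΣP(Feb 2014)Q(Jan 2014) = 1×130 + 9×43 + 2×322 = 130 + 387 + 644 = 1161
ΣP(Jan 2014)Q(Jan 2014) = 1×130 + 7×43 + 2×322 = 130 + 301 + 644 = 1075
link = 1161/1075 = 1.080000
Link Feb 2014→Mar 2014:
ΣP(Mar 2014)Q(Feb 2014) = 1×154 + 10×41 + 2×263 = 154 + 410 + 526 = 1090
ΣP(Feb 2014)Q(Feb 2014) = 1×154 + 9×41 + 2×263 = 154 + 369 + 526 = 1049
link = 1090/1049 = 1.039085
Link Mar 2014→Apr 2014:
ΣP(Apr 2014)Q(Mar 2014) = 1×155 + 12×34 + 3×225 = 155 + 408 + 675 = 1238
ΣP(Mar 2014)Q(Mar 2014) = 1×155 + 10×34 + 2×225 = 155 + 340 + 450 = 945
link = 1238/945 = 1.310053
Chained index = 100 × 1.080000 × 1.039085 × 1.310053 = 147.0157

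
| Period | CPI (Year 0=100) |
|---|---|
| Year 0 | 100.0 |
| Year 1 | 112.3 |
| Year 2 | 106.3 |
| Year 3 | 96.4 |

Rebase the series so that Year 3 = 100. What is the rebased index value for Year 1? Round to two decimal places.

Rebased(Year 1) = 112.3 / 96.4 × 100 = 116.4938

116.49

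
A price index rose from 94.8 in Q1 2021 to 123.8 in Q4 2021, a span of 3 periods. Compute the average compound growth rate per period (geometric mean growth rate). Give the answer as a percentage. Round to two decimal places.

Growth factor = (123.8/94.8)^(1/3) = (1.305907)^(1/3) = 1.093043
Growth rate = 1.093043 − 1 = 0.093043 = 9.3043%

9.30%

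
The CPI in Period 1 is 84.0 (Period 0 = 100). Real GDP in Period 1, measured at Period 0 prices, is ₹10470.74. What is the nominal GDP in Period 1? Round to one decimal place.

8795.4

Nominal = Real × (Index/100) = 10470.74 × (84.0/100)
        = 10470.74 × 0.840 = 8795.4216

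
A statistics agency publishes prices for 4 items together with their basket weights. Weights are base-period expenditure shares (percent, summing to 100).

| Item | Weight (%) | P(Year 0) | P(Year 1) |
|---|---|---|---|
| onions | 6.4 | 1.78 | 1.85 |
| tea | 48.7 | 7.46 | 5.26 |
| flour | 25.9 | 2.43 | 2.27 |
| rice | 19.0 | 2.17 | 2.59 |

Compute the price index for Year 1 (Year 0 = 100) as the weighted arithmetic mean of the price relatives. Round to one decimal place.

onions: 6.4 × (1.85/1.78) = 6.4 × 1.039326 = 6.6517
tea: 48.7 × (5.26/7.46) = 48.7 × 0.705094 = 34.3381
flour: 25.9 × (2.27/2.43) = 25.9 × 0.934156 = 24.1947
rice: 19.0 × (2.59/2.17) = 19.0 × 1.193548 = 22.6774
Index = Σ wᵢ·(p₁ᵢ/p₀ᵢ) = 6.6517 + 34.3381 + 24.1947 + 22.6774 = 87.8618

87.9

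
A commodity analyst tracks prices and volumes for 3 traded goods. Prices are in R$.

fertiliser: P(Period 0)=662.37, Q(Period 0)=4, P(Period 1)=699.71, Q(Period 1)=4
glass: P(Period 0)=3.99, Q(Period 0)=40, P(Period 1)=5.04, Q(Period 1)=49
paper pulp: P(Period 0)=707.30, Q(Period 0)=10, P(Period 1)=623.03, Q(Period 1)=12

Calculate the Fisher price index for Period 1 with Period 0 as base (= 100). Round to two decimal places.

93.13

Laspeyres component (base-period weights):
ΣP(Period 1)Q(Period 0) = 699.71×4 + 5.04×40 + 623.03×10 = 2798.84 + 201.6 + 6230.3 = 9230.74
ΣP(Period 0)Q(Period 0) = 662.37×4 + 3.99×40 + 707.30×10 = 2649.48 + 159.6 + 7073 = 9882.08
L = 9230.74 / 9882.08 × 100 = 93.4089
Paasche component (current-period weights):
ΣP(Period 1)Q(Period 1) = 699.71×4 + 5.04×49 + 623.03×12 = 2798.84 + 246.96 + 7476.36 = 10522.16
ΣP(Period 0)Q(Period 1) = 662.37×4 + 3.99×49 + 707.30×12 = 2649.48 + 195.51 + 8487.6 = 11332.59
P = 10522.16 / 11332.59 × 100 = 92.8487
Fisher = √(L × P) = √(93.4089 × 92.8487) = 93.1284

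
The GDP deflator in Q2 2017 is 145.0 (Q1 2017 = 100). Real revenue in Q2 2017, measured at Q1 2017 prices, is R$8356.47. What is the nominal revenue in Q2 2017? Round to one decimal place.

12116.9

Nominal = Real × (Index/100) = 8356.47 × (145.0/100)
        = 8356.47 × 1.450 = 12116.8815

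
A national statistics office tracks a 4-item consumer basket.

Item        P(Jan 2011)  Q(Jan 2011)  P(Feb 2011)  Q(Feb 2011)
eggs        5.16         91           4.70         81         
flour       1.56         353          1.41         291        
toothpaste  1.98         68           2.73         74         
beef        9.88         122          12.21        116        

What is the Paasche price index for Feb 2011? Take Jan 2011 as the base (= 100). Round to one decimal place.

Paasche price index uses current-period quantities as weights.
ΣP(Feb 2011)·Q(Feb 2011) = 4.70×81 + 1.41×291 + 2.73×74 + 12.21×116 = 380.7 + 410.31 + 202.02 + 1416.36 = 2409.39
ΣP(Jan 2011)·Q(Feb 2011) = 5.16×81 + 1.56×291 + 1.98×74 + 9.88×116 = 417.96 + 453.96 + 146.52 + 1146.08 = 2164.52
Index = 2409.39 / 2164.52 × 100 = 111.3129

111.3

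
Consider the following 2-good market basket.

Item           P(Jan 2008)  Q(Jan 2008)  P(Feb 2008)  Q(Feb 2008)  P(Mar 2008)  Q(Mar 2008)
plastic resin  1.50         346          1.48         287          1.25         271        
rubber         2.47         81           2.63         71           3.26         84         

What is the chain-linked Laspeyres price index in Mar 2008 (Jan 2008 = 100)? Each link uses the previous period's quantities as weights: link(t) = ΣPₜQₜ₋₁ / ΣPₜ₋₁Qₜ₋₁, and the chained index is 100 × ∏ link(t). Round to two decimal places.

Link Jan 2008→Feb 2008:
ΣP(Feb 2008)Q(Jan 2008) = 1.48×346 + 2.63×81 = 512.08 + 213.03 = 725.11
ΣP(Jan 2008)Q(Jan 2008) = 1.50×346 + 2.47×81 = 519 + 200.07 = 719.07
link = 725.11/719.07 = 1.008400
Link Feb 2008→Mar 2008:
ΣP(Mar 2008)Q(Feb 2008) = 1.25×287 + 3.26×71 = 358.75 + 231.46 = 590.21
ΣP(Feb 2008)Q(Feb 2008) = 1.48×287 + 2.63×71 = 424.76 + 186.73 = 611.49
link = 590.21/611.49 = 0.965200
Chained index = 100 × 1.008400 × 0.965200 = 97.3307

97.33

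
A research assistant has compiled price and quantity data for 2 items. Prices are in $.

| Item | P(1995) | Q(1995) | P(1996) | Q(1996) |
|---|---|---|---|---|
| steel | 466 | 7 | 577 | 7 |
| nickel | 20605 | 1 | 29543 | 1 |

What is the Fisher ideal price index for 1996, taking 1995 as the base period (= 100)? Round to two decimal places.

Laspeyres component (base-period weights):
ΣP(1996)Q(1995) = 577×7 + 29543×1 = 4039 + 29543 = 33582
ΣP(1995)Q(1995) = 466×7 + 20605×1 = 3262 + 20605 = 23867
L = 33582 / 23867 × 100 = 140.7047
Paasche component (current-period weights):
ΣP(1996)Q(1996) = 577×7 + 29543×1 = 4039 + 29543 = 33582
ΣP(1995)Q(1996) = 466×7 + 20605×1 = 3262 + 20605 = 23867
P = 33582 / 23867 × 100 = 140.7047
Fisher = √(L × P) = √(140.7047 × 140.7047) = 140.7047

140.70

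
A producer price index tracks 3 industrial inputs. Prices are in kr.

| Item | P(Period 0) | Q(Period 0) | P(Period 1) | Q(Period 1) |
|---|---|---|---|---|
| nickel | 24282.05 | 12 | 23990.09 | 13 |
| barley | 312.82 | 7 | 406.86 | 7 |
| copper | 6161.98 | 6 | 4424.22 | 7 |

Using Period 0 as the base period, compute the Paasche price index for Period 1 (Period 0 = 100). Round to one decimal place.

Paasche price index uses current-period quantities as weights.
ΣP(Period 1)·Q(Period 1) = 23990.09×13 + 406.86×7 + 4424.22×7 = 311871.17 + 2848.02 + 30969.54 = 345688.73
ΣP(Period 0)·Q(Period 1) = 24282.05×13 + 312.82×7 + 6161.98×7 = 315666.65 + 2189.74 + 43133.86 = 360990.25
Index = 345688.73 / 360990.25 × 100 = 95.7612

95.8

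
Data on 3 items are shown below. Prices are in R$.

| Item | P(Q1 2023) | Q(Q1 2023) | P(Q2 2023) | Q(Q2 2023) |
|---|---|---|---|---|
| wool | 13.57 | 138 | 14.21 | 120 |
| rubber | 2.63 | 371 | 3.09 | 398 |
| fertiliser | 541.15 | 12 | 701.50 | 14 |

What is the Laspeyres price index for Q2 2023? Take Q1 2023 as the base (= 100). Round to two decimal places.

123.37

Laspeyres price index uses base-period quantities as weights.
ΣP(Q2 2023)·Q(Q1 2023) = 14.21×138 + 3.09×371 + 701.50×12 = 1960.98 + 1146.39 + 8418 = 11525.37
ΣP(Q1 2023)·Q(Q1 2023) = 13.57×138 + 2.63×371 + 541.15×12 = 1872.66 + 975.73 + 6493.8 = 9342.19
Index = 11525.37 / 9342.19 × 100 = 123.3690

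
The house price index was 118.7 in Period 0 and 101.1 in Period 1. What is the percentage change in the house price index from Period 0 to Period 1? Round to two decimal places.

-14.83%

Change = (101.1 − 118.7) / 118.7 × 100
       = -17.6 / 118.7 × 100 = -14.8273%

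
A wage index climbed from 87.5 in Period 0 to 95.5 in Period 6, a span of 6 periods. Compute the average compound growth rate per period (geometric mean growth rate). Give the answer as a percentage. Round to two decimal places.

Growth factor = (95.5/87.5)^(1/6) = (1.091429)^(1/6) = 1.014688
Growth rate = 1.014688 − 1 = 0.014688 = 1.4688%

1.47%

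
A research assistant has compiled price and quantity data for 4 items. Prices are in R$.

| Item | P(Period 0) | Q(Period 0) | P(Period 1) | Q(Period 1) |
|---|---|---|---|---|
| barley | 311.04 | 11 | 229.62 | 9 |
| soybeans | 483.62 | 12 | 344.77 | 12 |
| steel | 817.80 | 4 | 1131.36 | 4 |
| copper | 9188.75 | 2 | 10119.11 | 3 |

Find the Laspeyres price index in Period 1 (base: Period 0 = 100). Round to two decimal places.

Laspeyres price index uses base-period quantities as weights.
ΣP(Period 1)·Q(Period 0) = 229.62×11 + 344.77×12 + 1131.36×4 + 10119.11×2 = 2525.82 + 4137.24 + 4525.44 + 20238.22 = 31426.72
ΣP(Period 0)·Q(Period 0) = 311.04×11 + 483.62×12 + 817.80×4 + 9188.75×2 = 3421.44 + 5803.44 + 3271.2 + 18377.5 = 30873.58
Index = 31426.72 / 30873.58 × 100 = 101.7916

101.79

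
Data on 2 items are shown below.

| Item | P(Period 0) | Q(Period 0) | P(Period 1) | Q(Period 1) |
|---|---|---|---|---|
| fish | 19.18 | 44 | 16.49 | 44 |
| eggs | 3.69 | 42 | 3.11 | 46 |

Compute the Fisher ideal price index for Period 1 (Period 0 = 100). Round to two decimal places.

Laspeyres component (base-period weights):
ΣP(Period 1)Q(Period 0) = 16.49×44 + 3.11×42 = 725.56 + 130.62 = 856.18
ΣP(Period 0)Q(Period 0) = 19.18×44 + 3.69×42 = 843.92 + 154.98 = 998.9
L = 856.18 / 998.9 × 100 = 85.7123
Paasche component (current-period weights):
ΣP(Period 1)Q(Period 1) = 16.49×44 + 3.11×46 = 725.56 + 143.06 = 868.62
ΣP(Period 0)Q(Period 1) = 19.18×44 + 3.69×46 = 843.92 + 169.74 = 1013.66
P = 868.62 / 1013.66 × 100 = 85.6915
Fisher = √(L × P) = √(85.7123 × 85.6915) = 85.7019

85.70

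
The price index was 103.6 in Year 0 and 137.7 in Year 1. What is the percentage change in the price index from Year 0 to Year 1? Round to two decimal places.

Change = (137.7 − 103.6) / 103.6 × 100
       = 34.1 / 103.6 × 100 = 32.9151%

32.92%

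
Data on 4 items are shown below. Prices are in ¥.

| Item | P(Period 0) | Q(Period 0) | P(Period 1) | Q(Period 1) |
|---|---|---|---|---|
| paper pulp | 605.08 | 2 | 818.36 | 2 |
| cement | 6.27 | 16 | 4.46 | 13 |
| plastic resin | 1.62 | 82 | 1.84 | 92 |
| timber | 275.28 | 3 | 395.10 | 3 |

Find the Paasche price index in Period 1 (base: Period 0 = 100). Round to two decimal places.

Paasche price index uses current-period quantities as weights.
ΣP(Period 1)·Q(Period 1) = 818.36×2 + 4.46×13 + 1.84×92 + 395.10×3 = 1636.72 + 57.98 + 169.28 + 1185.3 = 3049.28
ΣP(Period 0)·Q(Period 1) = 605.08×2 + 6.27×13 + 1.62×92 + 275.28×3 = 1210.16 + 81.51 + 149.04 + 825.84 = 2266.55
Index = 3049.28 / 2266.55 × 100 = 134.5340

134.53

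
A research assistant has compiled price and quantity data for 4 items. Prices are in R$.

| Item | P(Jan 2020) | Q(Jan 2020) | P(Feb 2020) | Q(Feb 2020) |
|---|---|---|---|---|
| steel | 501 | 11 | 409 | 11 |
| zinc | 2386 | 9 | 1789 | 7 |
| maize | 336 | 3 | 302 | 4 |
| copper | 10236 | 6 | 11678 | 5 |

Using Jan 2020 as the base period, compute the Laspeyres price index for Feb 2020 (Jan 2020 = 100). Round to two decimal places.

102.42

Laspeyres price index uses base-period quantities as weights.
ΣP(Feb 2020)·Q(Jan 2020) = 409×11 + 1789×9 + 302×3 + 11678×6 = 4499 + 16101 + 906 + 70068 = 91574
ΣP(Jan 2020)·Q(Jan 2020) = 501×11 + 2386×9 + 336×3 + 10236×6 = 5511 + 21474 + 1008 + 61416 = 89409
Index = 91574 / 89409 × 100 = 102.4215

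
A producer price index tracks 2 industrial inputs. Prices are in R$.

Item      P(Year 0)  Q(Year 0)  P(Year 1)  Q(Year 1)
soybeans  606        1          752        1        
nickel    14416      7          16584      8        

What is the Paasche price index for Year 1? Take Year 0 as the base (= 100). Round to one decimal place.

Paasche price index uses current-period quantities as weights.
ΣP(Year 1)·Q(Year 1) = 752×1 + 16584×8 = 752 + 132672 = 133424
ΣP(Year 0)·Q(Year 1) = 606×1 + 14416×8 = 606 + 115328 = 115934
Index = 133424 / 115934 × 100 = 115.0862

115.1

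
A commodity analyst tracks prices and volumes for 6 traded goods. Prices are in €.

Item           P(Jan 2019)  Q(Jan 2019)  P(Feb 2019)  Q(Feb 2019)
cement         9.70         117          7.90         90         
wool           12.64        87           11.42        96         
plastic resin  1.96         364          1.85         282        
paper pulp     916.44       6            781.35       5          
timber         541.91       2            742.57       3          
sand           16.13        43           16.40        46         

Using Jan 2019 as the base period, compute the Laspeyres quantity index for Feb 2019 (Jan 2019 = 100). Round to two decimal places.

93.79

Laspeyres quantity index uses base-period prices as weights.
ΣP(Jan 2019)·Q(Feb 2019) = 9.70×90 + 12.64×96 + 1.96×282 + 916.44×5 + 541.91×3 + 16.13×46 = 873 + 1213.44 + 552.72 + 4582.2 + 1625.73 + 741.98 = 9589.07
ΣP(Jan 2019)·Q(Jan 2019) = 9.70×117 + 12.64×87 + 1.96×364 + 916.44×6 + 541.91×2 + 16.13×43 = 1134.9 + 1099.68 + 713.44 + 5498.64 + 1083.82 + 693.59 = 10224.07
Index = 9589.07 / 10224.07 × 100 = 93.7892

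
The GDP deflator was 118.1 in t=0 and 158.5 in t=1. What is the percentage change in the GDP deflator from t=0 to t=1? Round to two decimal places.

Change = (158.5 − 118.1) / 118.1 × 100
       = 40.4 / 118.1 × 100 = 34.2083%

34.21%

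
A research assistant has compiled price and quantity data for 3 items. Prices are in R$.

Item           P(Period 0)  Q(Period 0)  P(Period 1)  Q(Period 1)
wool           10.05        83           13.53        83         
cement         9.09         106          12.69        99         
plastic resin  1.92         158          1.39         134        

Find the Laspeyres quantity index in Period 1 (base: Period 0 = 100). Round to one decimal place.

Laspeyres quantity index uses base-period prices as weights.
ΣP(Period 0)·Q(Period 1) = 10.05×83 + 9.09×99 + 1.92×134 = 834.15 + 899.91 + 257.28 = 1991.34
ΣP(Period 0)·Q(Period 0) = 10.05×83 + 9.09×106 + 1.92×158 = 834.15 + 963.54 + 303.36 = 2101.05
Index = 1991.34 / 2101.05 × 100 = 94.7783

94.8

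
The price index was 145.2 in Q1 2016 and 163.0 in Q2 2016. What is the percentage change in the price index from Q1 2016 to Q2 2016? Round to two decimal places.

12.26%

Change = (163.0 − 145.2) / 145.2 × 100
       = 17.8 / 145.2 × 100 = 12.2590%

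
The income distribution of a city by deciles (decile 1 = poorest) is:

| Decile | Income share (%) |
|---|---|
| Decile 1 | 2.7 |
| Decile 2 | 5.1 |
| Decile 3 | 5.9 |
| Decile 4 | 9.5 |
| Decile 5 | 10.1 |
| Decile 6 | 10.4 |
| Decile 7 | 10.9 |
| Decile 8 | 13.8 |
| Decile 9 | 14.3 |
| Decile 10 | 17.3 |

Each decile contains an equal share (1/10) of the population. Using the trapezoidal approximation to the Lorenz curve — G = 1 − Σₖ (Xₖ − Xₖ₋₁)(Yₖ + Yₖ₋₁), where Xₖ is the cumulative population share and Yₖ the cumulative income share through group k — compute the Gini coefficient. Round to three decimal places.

0.240

Cumulative income shares Yₖ: 0.0270, 0.0780, 0.1370, 0.2320, 0.3330, 0.4370, 0.5460, 0.6840, 0.8270, 1.0000
Σ (Xₖ−Xₖ₋₁)(Yₖ+Yₖ₋₁) = (1/10)(0.0270+0.0000) + (1/10)(0.0780+0.0270) + (1/10)(0.1370+0.0780) + (1/10)(0.2320+0.1370) + (1/10)(0.3330+0.2320) + (1/10)(0.4370+0.3330) + (1/10)(0.5460+0.4370) + (1/10)(0.6840+0.5460) + (1/10)(0.8270+0.6840) + (1/10)(1.0000+0.8270)
  = 0.0027 + 0.0105 + 0.0215 + 0.0369 + 0.0565 + 0.0770 + 0.0983 + 0.1230 + 0.1511 + 0.1827 = 0.7602
G = 1 − 0.7602 = 0.2398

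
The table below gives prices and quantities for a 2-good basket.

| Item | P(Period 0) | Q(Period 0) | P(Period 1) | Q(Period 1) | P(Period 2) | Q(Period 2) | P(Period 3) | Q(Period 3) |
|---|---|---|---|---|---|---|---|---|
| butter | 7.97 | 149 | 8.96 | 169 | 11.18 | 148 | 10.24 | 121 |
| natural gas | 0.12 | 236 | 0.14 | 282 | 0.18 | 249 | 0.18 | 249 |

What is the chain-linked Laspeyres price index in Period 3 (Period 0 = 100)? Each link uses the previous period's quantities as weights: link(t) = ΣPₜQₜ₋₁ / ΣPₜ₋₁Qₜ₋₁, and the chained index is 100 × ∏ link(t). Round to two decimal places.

Link Period 0→Period 1:
ΣP(Period 1)Q(Period 0) = 8.96×149 + 0.14×236 = 1335.04 + 33.04 = 1368.08
ΣP(Period 0)Q(Period 0) = 7.97×149 + 0.12×236 = 1187.53 + 28.32 = 1215.85
link = 1368.08/1215.85 = 1.125205
Link Period 1→Period 2:
ΣP(Period 2)Q(Period 1) = 11.18×169 + 0.18×282 = 1889.42 + 50.76 = 1940.18
ΣP(Period 1)Q(Period 1) = 8.96×169 + 0.14×282 = 1514.24 + 39.48 = 1553.72
link = 1940.18/1553.72 = 1.248732
Link Period 2→Period 3:
ΣP(Period 3)Q(Period 2) = 10.24×148 + 0.18×249 = 1515.52 + 44.82 = 1560.34
ΣP(Period 2)Q(Period 2) = 11.18×148 + 0.18×249 = 1654.64 + 44.82 = 1699.46
link = 1560.34/1699.46 = 0.918139
Chained index = 100 × 1.125205 × 1.248732 × 0.918139 = 129.0057

129.01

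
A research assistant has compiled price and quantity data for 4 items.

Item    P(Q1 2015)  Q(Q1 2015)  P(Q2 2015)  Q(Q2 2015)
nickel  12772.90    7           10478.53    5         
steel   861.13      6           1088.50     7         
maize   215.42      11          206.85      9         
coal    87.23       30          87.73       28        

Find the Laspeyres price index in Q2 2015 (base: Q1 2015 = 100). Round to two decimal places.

85.16

Laspeyres price index uses base-period quantities as weights.
ΣP(Q2 2015)·Q(Q1 2015) = 10478.53×7 + 1088.50×6 + 206.85×11 + 87.73×30 = 73349.71 + 6531 + 2275.35 + 2631.9 = 84787.96
ΣP(Q1 2015)·Q(Q1 2015) = 12772.90×7 + 861.13×6 + 215.42×11 + 87.23×30 = 89410.3 + 5166.78 + 2369.62 + 2616.9 = 99563.6
Index = 84787.96 / 99563.6 × 100 = 85.1596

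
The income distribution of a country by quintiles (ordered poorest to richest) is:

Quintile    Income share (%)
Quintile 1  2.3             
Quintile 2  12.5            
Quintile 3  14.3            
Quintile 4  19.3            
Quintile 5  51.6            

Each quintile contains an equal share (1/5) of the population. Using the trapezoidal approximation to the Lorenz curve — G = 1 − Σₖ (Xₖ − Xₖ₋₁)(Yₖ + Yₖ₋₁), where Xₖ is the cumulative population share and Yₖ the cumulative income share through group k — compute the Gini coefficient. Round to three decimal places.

Cumulative income shares Yₖ: 0.0230, 0.1480, 0.2910, 0.4840, 1.0000
Σ (Xₖ−Xₖ₋₁)(Yₖ+Yₖ₋₁) = (1/5)(0.0230+0.0000) + (1/5)(0.1480+0.0230) + (1/5)(0.2910+0.1480) + (1/5)(0.4840+0.2910) + (1/5)(1.0000+0.4840)
  = 0.0046 + 0.0342 + 0.0878 + 0.1550 + 0.2968 = 0.5784
G = 1 − 0.5784 = 0.4216

0.422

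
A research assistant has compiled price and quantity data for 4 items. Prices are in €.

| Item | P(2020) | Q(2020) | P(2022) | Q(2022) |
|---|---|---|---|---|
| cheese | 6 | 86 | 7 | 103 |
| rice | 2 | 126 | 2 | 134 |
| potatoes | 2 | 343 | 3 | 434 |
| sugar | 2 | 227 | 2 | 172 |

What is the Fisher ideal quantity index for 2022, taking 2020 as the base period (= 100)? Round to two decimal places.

Laspeyres component (base-period weights):
ΣP(2020)Q(2022) = 6×103 + 2×134 + 2×434 + 2×172 = 618 + 268 + 868 + 344 = 2098
ΣP(2020)Q(2020) = 6×86 + 2×126 + 2×343 + 2×227 = 516 + 252 + 686 + 454 = 1908
L = 2098 / 1908 × 100 = 109.9581
Paasche component (current-period weights):
ΣP(2022)Q(2022) = 7×103 + 2×134 + 3×434 + 2×172 = 721 + 268 + 1302 + 344 = 2635
ΣP(2022)Q(2020) = 7×86 + 2×126 + 3×343 + 2×227 = 602 + 252 + 1029 + 454 = 2337
P = 2635 / 2337 × 100 = 112.7514
Fisher = √(L × P) = √(109.9581 × 112.7514) = 111.3460

111.35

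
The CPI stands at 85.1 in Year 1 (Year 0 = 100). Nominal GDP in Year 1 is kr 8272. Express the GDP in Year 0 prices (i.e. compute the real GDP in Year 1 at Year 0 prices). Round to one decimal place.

Real = Nominal ÷ (Index/100) = 8272 ÷ (85.1/100)
     = 8272 ÷ 0.851 = 9720.3290

9720.3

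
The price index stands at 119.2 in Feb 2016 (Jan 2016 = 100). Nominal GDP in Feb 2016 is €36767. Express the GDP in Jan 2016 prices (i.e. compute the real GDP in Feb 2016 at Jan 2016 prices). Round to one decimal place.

Real = Nominal ÷ (Index/100) = 36767 ÷ (119.2/100)
     = 36767 ÷ 1.192 = 30844.7987

30844.8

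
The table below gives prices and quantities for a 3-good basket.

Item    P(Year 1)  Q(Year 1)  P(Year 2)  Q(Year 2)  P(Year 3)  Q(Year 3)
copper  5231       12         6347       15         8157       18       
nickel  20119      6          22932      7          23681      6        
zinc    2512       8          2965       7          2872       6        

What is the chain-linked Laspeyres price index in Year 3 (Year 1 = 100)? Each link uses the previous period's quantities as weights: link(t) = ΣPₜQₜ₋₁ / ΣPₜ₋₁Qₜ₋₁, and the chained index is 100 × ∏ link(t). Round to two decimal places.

Link Year 1→Year 2:
ΣP(Year 2)Q(Year 1) = 6347×12 + 22932×6 + 2965×8 = 76164 + 137592 + 23720 = 237476
ΣP(Year 1)Q(Year 1) = 5231×12 + 20119×6 + 2512×8 = 62772 + 120714 + 20096 = 203582
link = 237476/203582 = 1.166488
Link Year 2→Year 3:
ΣP(Year 3)Q(Year 2) = 8157×15 + 23681×7 + 2872×7 = 122355 + 165767 + 20104 = 308226
ΣP(Year 2)Q(Year 2) = 6347×15 + 22932×7 + 2965×7 = 95205 + 160524 + 20755 = 276484
link = 308226/276484 = 1.114806
Chained index = 100 × 1.166488 × 1.114806 = 130.0408

130.04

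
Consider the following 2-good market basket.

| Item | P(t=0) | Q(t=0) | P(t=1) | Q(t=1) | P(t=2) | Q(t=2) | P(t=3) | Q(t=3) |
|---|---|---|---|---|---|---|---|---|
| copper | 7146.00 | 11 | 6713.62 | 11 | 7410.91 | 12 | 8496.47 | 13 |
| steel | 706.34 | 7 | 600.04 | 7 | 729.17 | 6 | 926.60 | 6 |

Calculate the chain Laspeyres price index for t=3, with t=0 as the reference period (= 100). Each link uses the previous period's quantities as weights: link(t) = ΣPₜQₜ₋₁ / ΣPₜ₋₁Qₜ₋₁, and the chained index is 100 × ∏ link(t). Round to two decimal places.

Link t=0→t=1:
ΣP(t=1)Q(t=0) = 6713.62×11 + 600.04×7 = 73849.82 + 4200.28 = 78050.1
ΣP(t=0)Q(t=0) = 7146.00×11 + 706.34×7 = 78606 + 4944.38 = 83550.38
link = 78050.1/83550.38 = 0.934168
Link t=1→t=2:
ΣP(t=2)Q(t=1) = 7410.91×11 + 729.17×7 = 81520.01 + 5104.19 = 86624.2
ΣP(t=1)Q(t=1) = 6713.62×11 + 600.04×7 = 73849.82 + 4200.28 = 78050.1
link = 86624.2/78050.1 = 1.109854
Link t=2→t=3:
ΣP(t=3)Q(t=2) = 8496.47×12 + 926.60×6 = 101957.64 + 5559.6 = 107517.24
ΣP(t=2)Q(t=2) = 7410.91×12 + 729.17×6 = 88930.92 + 4375.02 = 93305.94
link = 107517.24/93305.94 = 1.152309
Chained index = 100 × 0.934168 × 1.109854 × 1.152309 = 119.4702

119.47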